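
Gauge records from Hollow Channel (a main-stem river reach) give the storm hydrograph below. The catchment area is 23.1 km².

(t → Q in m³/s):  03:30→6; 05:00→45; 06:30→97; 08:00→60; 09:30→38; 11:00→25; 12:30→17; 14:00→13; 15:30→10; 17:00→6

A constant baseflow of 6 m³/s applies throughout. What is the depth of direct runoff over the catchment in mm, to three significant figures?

d ≈ 60.1 mm

Direct runoff: 0.0, 39.0, 91.0, 54.0, 32.0, 19.0, 11.0, 7.0, 4.0, 0.0 m³/s; ΣQ_DR = 257.0 m³/s.
V = ΣQ_DR · Δt = 257.0 × 5400 s = 1.388 × 10^6 m³.
Over A = 23.1 km², depth = V / A = 60.1 mm.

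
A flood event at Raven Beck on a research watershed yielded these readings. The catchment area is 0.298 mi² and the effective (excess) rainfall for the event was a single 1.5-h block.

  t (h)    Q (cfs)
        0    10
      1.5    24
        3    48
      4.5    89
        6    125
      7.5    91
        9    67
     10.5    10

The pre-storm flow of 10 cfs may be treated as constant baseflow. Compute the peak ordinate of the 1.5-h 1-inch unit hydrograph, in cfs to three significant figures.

U_p ≈ 38.4 cfs

Direct runoff: 0.0, 14.0, 38.0, 79.0, 115.0, 81.0, 57.0, 0.0 cfs; ΣQ_DR = 384.0 cfs, peak = 115.0 cfs.
Runoff depth d = ΣQ_DR·Δt / A = 384.0 × 5400 / (0.298 mi²) = 2.995 in.
The 1-inch UH is the DRH scaled by (1 in)/d, so U_p = 115.0 × 1/2.995 = 38.4 cfs.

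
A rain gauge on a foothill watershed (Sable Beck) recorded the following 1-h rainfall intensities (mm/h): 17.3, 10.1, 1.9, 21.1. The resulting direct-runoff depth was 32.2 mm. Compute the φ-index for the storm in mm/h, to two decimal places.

φ ≈ 5.43 mm/h

Only the 3 blocks with intensity above φ contribute runoff: 17.3, 10.1, 21.1 mm/h.
Σ(I−φ)·Δt = d  ⇒  (17.3+10.1+21.1 − 3φ)·1 = 32.2
φ = (48.50 − 32.2/1) / 3 = 5.43 mm/h.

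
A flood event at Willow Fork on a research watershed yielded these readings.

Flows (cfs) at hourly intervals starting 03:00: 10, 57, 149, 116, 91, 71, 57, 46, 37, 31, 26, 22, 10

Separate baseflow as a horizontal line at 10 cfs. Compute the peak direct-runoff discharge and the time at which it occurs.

Q_p = 139.0 cfs at t = 05:00

Subtracting baseflow gives direct-runoff ordinates: 0.0, 47.0, 139.0, 106.0, 81.0, 61.0, 47.0, 36.0, 27.0, 21.0, 16.0, 12.0, 0.0 cfs.
The maximum is 139.0 cfs, occurring at the reading for t = 05:00.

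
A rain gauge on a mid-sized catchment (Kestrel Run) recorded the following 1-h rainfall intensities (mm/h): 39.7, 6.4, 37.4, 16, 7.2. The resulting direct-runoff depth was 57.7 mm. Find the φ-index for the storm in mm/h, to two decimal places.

φ ≈ 11.80 mm/h

Only the 3 blocks with intensity above φ contribute runoff: 39.7, 37.4, 16 mm/h.
Σ(I−φ)·Δt = d  ⇒  (39.7+37.4+16 − 3φ)·1 = 57.7
φ = (93.10 − 57.7/1) / 3 = 11.80 mm/h.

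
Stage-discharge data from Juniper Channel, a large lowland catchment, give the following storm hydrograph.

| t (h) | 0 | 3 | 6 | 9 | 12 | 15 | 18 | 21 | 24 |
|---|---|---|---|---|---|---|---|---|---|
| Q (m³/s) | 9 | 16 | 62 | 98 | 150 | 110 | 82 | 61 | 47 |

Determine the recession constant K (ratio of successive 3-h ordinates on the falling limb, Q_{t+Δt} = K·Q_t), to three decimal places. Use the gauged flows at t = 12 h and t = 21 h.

Using the recession-limb readings at t = 12 h and t = 21 h: Q falls from 150 to 61 m³/s over 3 intervals.
K = (Q₂/Q₁)^(1/3) = (61/150)^(1/3) = 0.741.

K ≈ 0.741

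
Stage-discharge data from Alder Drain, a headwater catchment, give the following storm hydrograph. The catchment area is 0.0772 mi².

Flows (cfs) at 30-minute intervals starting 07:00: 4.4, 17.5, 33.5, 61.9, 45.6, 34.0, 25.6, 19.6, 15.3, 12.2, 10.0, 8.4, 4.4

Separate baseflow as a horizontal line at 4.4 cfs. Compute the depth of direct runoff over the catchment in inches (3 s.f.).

Direct runoff: 0.0, 13.1, 29.1, 57.5, 41.2, 29.6, 21.2, 15.2, 10.9, 7.8, 5.6, 4.0, 0.0 cfs; ΣQ_DR = 235.2 cfs.
V = ΣQ_DR · Δt = 235.2 × 1800 s = 4.234 × 10^5 ft³.
Over A = 0.0772 mi², depth = V / A = 2.36 in.

d ≈ 2.36 in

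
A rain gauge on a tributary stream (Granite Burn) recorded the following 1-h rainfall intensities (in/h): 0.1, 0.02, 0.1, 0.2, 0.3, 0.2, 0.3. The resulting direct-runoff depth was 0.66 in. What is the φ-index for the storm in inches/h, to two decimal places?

Only the 6 blocks with intensity above φ contribute runoff: 0.1, 0.1, 0.2, 0.3, 0.2, 0.3 in/h.
Σ(I−φ)·Δt = d  ⇒  (0.1+0.1+0.2+0.3+0.2+0.3 − 6φ)·1 = 0.66
φ = (1.200 − 0.66/1) / 6 = 0.09 in/h.

φ ≈ 0.09 in/h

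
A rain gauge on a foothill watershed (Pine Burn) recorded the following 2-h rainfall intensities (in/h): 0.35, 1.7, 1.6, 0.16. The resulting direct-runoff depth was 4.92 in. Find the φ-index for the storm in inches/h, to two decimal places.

Only the 2 blocks with intensity above φ contribute runoff: 1.7, 1.6 in/h.
Σ(I−φ)·Δt = d  ⇒  (1.7+1.6 − 2φ)·2 = 4.92
φ = (3.300 − 4.92/2) / 2 = 0.42 in/h.

φ ≈ 0.42 in/h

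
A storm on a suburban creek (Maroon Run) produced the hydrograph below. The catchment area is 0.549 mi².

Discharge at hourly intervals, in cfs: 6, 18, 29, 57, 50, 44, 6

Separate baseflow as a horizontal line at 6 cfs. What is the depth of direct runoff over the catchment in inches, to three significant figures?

Direct runoff: 0.0, 12.0, 23.0, 51.0, 44.0, 38.0, 0.0 cfs; ΣQ_DR = 168.0 cfs.
V = ΣQ_DR · Δt = 168.0 × 3600 s = 6.048 × 10^5 ft³.
Over A = 0.549 mi², depth = V / A = 0.474 in.

d ≈ 0.474 in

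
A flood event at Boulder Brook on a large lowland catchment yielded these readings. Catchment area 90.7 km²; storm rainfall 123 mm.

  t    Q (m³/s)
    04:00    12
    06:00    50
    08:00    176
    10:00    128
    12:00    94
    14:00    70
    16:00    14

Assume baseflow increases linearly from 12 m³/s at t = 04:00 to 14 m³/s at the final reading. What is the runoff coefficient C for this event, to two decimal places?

C ≈ 0.29

ΣQ_DR = 453.0 m³/s; V = ΣQ_DR·Δt = 3.262 × 10^6 m³.
Runoff depth d = V / A = 35.96 mm.
C = d / P = 35.96 / 123 = 0.29.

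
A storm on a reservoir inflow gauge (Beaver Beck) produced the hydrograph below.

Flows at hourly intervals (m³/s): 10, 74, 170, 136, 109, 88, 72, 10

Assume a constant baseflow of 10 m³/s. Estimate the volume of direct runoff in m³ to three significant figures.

V ≈ 2.12 × 10^6 m³

Direct-runoff ordinates (Q − Q_b): 0.0, 64.0, 160.0, 126.0, 99.0, 78.0, 62.0, 0.0 m³/s.
ΣQ_DR = 589.0 m³/s.
With Δt = 1 h = 3600 s, V = ΣQ_DR · Δt = 589.0 × 3600 = 2.12 × 10^6 m³.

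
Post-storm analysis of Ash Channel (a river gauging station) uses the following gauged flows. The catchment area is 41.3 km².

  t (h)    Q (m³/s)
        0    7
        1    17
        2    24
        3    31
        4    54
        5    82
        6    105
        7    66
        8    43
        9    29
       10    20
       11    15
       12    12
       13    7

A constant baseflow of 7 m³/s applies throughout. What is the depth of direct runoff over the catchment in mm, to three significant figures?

d ≈ 36.1 mm

Direct runoff: 0.0, 10.0, 17.0, 24.0, 47.0, 75.0, 98.0, 59.0, 36.0, 22.0, 13.0, 8.0, 5.0, 0.0 m³/s; ΣQ_DR = 414.0 m³/s.
V = ΣQ_DR · Δt = 414.0 × 3600 s = 1.490 × 10^6 m³.
Over A = 41.3 km², depth = V / A = 36.1 mm.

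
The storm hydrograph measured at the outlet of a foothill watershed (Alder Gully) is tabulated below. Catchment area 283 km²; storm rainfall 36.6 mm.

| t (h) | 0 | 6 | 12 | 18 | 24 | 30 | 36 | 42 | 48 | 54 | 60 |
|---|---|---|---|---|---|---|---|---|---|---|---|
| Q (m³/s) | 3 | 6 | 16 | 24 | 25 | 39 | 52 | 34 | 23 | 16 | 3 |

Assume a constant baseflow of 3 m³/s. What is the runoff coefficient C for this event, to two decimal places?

C ≈ 0.43

ΣQ_DR = 208.0 m³/s; V = ΣQ_DR·Δt = 4.493 × 10^6 m³.
Runoff depth d = V / A = 15.88 mm.
C = d / P = 15.88 / 36.6 = 0.43.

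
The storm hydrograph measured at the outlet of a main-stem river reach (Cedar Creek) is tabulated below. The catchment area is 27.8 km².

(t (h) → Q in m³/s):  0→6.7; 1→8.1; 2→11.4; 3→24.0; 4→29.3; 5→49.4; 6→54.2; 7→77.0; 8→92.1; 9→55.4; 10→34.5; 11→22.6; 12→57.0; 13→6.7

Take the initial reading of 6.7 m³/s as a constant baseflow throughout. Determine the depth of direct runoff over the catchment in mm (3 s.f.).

d ≈ 56.3 mm

Direct runoff: 0.0, 1.4, 4.7, 17.3, 22.6, 42.7, 47.5, 70.3, 85.4, 48.7, 27.8, 15.9, 50.3, 0.0 m³/s; ΣQ_DR = 434.6 m³/s.
V = ΣQ_DR · Δt = 434.6 × 3600 s = 1.565 × 10^6 m³.
Over A = 27.8 km², depth = V / A = 56.3 mm.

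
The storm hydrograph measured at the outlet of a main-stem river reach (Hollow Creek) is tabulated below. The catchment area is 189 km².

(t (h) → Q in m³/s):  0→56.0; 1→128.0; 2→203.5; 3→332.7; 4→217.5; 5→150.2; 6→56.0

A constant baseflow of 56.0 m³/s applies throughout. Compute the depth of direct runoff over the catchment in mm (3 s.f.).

Direct runoff: 0.0, 72.0, 147.5, 276.7, 161.5, 94.2, 0.0 m³/s; ΣQ_DR = 751.9 m³/s.
V = ΣQ_DR · Δt = 751.9 × 3600 s = 2.707 × 10^6 m³.
Over A = 189 km², depth = V / A = 14.3 mm.

d ≈ 14.3 mm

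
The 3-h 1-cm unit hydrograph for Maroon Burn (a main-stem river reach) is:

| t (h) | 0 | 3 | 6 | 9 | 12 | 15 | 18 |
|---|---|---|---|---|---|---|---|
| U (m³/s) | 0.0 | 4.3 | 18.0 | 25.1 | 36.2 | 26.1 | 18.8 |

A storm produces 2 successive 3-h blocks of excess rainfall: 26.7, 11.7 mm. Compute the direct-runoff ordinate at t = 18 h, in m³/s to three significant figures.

By discrete convolution, Q_j = Σ (P_i / 10 mm) · U_{j−i}.
At t = 18 h (j=6): Q = (26.7/10)·18.8 + (11.7/10)·26.1 = 80.7 m³/s.

Q ≈ 80.7 m³/s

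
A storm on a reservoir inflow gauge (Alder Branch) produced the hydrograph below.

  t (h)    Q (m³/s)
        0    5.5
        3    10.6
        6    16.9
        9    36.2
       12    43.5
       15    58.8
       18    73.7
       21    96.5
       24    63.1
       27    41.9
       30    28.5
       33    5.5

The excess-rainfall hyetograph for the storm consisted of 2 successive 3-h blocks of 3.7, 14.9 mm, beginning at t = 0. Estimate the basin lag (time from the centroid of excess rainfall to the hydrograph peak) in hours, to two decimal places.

t_L ≈ 17.10 h

Centroid of excess rainfall: t_c = Σ P_i·t̄_i / ΣP_i = 3.9032 h (block centres at 1.5, 4.5 h).
Hydrograph peak occurs at t = 21 h, so basin lag t_L = 21 − 3.9032 = 17.10 h.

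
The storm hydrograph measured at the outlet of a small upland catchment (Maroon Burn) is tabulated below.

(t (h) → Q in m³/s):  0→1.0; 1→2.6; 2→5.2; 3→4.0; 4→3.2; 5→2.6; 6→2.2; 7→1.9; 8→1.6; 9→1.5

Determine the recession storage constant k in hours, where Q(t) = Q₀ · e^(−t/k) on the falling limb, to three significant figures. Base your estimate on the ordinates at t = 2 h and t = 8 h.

k ≈ 5.09 h

On the falling limb, Q drops from 5.2 to 1.6 m³/s between t = 2 h and t = 8 h (Δt = 6 h).
k = −Δt / ln(Q₂/Q₁) = −6 / ln(1.6/5.2) = 5.09 h.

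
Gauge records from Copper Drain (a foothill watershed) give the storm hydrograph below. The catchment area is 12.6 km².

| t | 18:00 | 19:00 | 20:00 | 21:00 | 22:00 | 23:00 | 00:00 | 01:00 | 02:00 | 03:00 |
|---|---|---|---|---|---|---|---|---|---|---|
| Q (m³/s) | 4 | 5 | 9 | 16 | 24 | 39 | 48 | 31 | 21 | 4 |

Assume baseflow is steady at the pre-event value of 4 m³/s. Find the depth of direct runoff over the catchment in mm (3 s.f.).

d ≈ 46.0 mm

Direct runoff: 0.0, 1.0, 5.0, 12.0, 20.0, 35.0, 44.0, 27.0, 17.0, 0.0 m³/s; ΣQ_DR = 161.0 m³/s.
V = ΣQ_DR · Δt = 161.0 × 3600 s = 5.796 × 10^5 m³.
Over A = 12.6 km², depth = V / A = 46.0 mm.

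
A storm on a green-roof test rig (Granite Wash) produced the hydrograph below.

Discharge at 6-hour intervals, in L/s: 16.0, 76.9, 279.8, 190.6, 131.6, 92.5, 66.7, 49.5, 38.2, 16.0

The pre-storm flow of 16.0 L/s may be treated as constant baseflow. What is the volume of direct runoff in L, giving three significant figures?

V ≈ 1.72 × 10^7 L

Direct-runoff ordinates (Q − Q_b): 0.0, 60.9, 263.8, 174.6, 115.6, 76.5, 50.7, 33.5, 22.2, 0.0 L/s.
ΣQ_DR = 797.8 L/s.
With Δt = 6 h = 21600 s, V = ΣQ_DR · Δt = 797.8 × 21600 = 1.72 × 10^7 L.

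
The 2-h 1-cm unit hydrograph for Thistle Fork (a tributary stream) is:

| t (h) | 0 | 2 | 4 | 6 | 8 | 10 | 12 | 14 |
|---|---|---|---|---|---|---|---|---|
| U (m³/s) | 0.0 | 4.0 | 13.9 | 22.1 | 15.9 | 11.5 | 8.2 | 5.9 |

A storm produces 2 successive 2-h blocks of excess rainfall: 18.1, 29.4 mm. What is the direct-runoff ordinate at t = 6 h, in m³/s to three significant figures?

By discrete convolution, Q_j = Σ (P_i / 10 mm) · U_{j−i}.
At t = 6 h (j=3): Q = (18.1/10)·22.1 + (29.4/10)·13.9 = 80.9 m³/s.

Q ≈ 80.9 m³/s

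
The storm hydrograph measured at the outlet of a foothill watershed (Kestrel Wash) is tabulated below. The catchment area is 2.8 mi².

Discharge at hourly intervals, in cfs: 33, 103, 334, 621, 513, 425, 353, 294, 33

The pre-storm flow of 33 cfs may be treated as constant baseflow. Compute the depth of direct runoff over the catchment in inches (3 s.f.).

d ≈ 1.33 in

Direct runoff: 0.0, 70.0, 301.0, 588.0, 480.0, 392.0, 320.0, 261.0, 0.0 cfs; ΣQ_DR = 2412 cfs.
V = ΣQ_DR · Δt = 2412 × 3600 s = 8.683 × 10^6 ft³.
Over A = 2.8 mi², depth = V / A = 1.33 in.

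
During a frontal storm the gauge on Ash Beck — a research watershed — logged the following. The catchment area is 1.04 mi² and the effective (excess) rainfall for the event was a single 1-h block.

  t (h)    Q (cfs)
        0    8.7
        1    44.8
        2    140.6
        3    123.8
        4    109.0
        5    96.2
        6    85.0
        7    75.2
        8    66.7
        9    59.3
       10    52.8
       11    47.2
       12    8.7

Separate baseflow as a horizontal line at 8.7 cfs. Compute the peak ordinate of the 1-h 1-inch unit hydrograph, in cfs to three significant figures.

U_p ≈ 110 cfs

Direct runoff: 0.0, 36.1, 131.9, 115.1, 100.3, 87.5, 76.3, 66.5, 58.0, 50.6, 44.1, 38.5, 0.0 cfs; ΣQ_DR = 804.9 cfs, peak = 131.9 cfs.
Runoff depth d = ΣQ_DR·Δt / A = 804.9 × 3600 / (1.04 mi²) = 1.199 in.
The 1-inch UH is the DRH scaled by (1 in)/d, so U_p = 131.9 × 1/1.199 = 110 cfs.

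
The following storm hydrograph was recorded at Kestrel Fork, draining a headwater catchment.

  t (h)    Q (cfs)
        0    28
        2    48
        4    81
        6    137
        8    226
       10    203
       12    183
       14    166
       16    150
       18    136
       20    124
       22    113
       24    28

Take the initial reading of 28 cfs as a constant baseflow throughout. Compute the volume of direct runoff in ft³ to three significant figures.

V ≈ 9.06 × 10^6 ft³

Direct-runoff ordinates (Q − Q_b): 0.0, 20.0, 53.0, 109.0, 198.0, 175.0, 155.0, 138.0, 122.0, 108.0, 96.0, 85.0, 0.0 cfs.
ΣQ_DR = 1259 cfs.
With Δt = 2 h = 7200 s, V = ΣQ_DR · Δt = 1259 × 7200 = 9.06 × 10^6 ft³.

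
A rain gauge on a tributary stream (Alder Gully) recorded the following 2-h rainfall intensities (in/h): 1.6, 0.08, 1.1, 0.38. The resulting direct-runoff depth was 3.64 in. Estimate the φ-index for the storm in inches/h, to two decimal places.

Only the 2 blocks with intensity above φ contribute runoff: 1.6, 1.1 in/h.
Σ(I−φ)·Δt = d  ⇒  (1.6+1.1 − 2φ)·2 = 3.64
φ = (2.700 − 3.64/2) / 2 = 0.44 in/h.

φ ≈ 0.44 in/h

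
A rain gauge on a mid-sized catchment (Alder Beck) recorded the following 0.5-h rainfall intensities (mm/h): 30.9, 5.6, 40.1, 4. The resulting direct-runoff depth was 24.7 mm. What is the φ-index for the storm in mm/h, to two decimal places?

Only the 2 blocks with intensity above φ contribute runoff: 30.9, 40.1 mm/h.
Σ(I−φ)·Δt = d  ⇒  (30.9+40.1 − 2φ)·0.5 = 24.7
φ = (71.00 − 24.7/0.5) / 2 = 10.80 mm/h.

φ ≈ 10.80 mm/h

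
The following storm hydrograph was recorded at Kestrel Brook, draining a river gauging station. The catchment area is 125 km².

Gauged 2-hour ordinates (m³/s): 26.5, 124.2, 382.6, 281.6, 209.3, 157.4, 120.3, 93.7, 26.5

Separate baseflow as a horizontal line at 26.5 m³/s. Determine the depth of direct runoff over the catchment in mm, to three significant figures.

Direct runoff: 0.0, 97.7, 356.1, 255.1, 182.8, 130.9, 93.8, 67.2, 0.0 m³/s; ΣQ_DR = 1184 m³/s.
V = ΣQ_DR · Δt = 1184 × 7200 s = 8.522 × 10^6 m³.
Over A = 125 km², depth = V / A = 68.2 mm.

d ≈ 68.2 mm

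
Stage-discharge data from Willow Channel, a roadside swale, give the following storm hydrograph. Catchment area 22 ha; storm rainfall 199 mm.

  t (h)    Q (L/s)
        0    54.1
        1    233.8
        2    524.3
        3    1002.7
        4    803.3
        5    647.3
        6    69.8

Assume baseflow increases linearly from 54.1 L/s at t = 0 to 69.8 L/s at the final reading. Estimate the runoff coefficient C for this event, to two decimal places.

C ≈ 0.24

ΣQ_DR = 2902 L/s; V = ΣQ_DR·Δt = 1.045 × 10^7 L.
Runoff depth d = V / A = 47.48 mm.
C = d / P = 47.48 / 199 = 0.24.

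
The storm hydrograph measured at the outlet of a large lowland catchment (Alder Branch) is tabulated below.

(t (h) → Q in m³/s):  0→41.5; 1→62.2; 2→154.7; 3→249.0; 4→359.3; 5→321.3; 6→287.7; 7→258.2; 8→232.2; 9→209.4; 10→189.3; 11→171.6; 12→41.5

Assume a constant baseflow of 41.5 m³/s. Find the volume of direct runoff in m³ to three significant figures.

V ≈ 7.34 × 10^6 m³

Direct-runoff ordinates (Q − Q_b): 0.0, 20.7, 113.2, 207.5, 317.8, 279.8, 246.2, 216.7, 190.7, 167.9, 147.8, 130.1, 0.0 m³/s.
ΣQ_DR = 2038 m³/s.
With Δt = 1 h = 3600 s, V = ΣQ_DR · Δt = 2038 × 3600 = 7.34 × 10^6 m³.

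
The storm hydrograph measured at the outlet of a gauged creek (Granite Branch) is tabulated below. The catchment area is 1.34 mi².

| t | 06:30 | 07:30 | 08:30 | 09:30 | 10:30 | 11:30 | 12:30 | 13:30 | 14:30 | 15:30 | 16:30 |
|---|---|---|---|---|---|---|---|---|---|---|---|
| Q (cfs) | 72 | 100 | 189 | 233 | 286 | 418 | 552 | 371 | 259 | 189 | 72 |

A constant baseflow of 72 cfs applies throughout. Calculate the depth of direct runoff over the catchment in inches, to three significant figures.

Direct runoff: 0.0, 28.0, 117.0, 161.0, 214.0, 346.0, 480.0, 299.0, 187.0, 117.0, 0.0 cfs; ΣQ_DR = 1949 cfs.
V = ΣQ_DR · Δt = 1949 × 3600 s = 7.016 × 10^6 ft³.
Over A = 1.34 mi², depth = V / A = 2.25 in.

d ≈ 2.25 in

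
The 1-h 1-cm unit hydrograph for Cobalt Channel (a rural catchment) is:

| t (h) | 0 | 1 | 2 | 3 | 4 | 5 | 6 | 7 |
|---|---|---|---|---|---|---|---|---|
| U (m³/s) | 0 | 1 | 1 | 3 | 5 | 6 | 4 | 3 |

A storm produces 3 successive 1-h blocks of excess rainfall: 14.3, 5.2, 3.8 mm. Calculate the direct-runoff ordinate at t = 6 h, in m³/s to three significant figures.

Q ≈ 10.7 m³/s

By discrete convolution, Q_j = Σ (P_i / 10 mm) · U_{j−i}.
At t = 6 h (j=6): Q = (14.3/10)·4 + (5.2/10)·6 + (3.8/10)·5 = 10.7 m³/s.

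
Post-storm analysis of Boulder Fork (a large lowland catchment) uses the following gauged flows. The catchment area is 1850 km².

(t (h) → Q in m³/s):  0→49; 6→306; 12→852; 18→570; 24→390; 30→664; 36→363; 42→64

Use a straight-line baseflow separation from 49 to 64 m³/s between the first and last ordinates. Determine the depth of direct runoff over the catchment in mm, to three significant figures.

Direct runoff: 0.00, 254.86, 798.71, 514.57, 332.43, 604.29, 301.14, 0.00 m³/s; ΣQ_DR = 2806 m³/s.
V = ΣQ_DR · Δt = 2806 × 21600 s = 6.061 × 10^7 m³.
Over A = 1850 km², depth = V / A = 32.8 mm.

d ≈ 32.8 mm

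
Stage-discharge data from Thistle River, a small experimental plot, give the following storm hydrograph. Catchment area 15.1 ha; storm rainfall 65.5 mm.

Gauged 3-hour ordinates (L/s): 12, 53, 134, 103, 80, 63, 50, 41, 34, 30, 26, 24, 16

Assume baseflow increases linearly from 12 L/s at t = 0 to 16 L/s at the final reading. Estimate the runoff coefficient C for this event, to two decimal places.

C ≈ 0.53

ΣQ_DR = 484.0 L/s; V = ΣQ_DR·Δt = 5.227 × 10^6 L.
Runoff depth d = V / A = 34.62 mm.
C = d / P = 34.62 / 65.5 = 0.53.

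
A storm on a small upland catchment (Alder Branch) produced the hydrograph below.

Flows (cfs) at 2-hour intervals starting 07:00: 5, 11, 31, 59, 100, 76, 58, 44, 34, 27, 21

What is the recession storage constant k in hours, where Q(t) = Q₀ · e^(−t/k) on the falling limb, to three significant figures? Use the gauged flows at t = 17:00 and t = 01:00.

k ≈ 7.73 h

On the falling limb, Q drops from 76 to 27 cfs between t = 17:00 and t = 01:00 (Δt = 8 h).
k = −Δt / ln(Q₂/Q₁) = −8 / ln(27/76) = 7.73 h.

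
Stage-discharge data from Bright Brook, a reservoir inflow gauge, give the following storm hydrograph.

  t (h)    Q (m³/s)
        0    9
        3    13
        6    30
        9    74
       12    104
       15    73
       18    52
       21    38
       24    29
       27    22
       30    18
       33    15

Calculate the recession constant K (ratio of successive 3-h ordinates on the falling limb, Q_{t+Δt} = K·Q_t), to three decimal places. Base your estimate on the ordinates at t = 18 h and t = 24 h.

Using the recession-limb readings at t = 18 h and t = 24 h: Q falls from 52 to 29 m³/s over 2 intervals.
K = (Q₂/Q₁)^(1/2) = (29/52)^(1/2) = 0.747.

K ≈ 0.747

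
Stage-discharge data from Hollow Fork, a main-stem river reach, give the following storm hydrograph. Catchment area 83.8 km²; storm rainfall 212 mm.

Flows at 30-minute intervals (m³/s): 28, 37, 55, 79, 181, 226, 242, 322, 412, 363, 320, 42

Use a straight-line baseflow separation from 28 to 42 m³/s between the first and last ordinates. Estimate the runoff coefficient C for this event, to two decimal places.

ΣQ_DR = 1887 m³/s; V = ΣQ_DR·Δt = 3.397 × 10^6 m³.
Runoff depth d = V / A = 40.53 mm.
C = d / P = 40.53 / 212 = 0.19.

C ≈ 0.19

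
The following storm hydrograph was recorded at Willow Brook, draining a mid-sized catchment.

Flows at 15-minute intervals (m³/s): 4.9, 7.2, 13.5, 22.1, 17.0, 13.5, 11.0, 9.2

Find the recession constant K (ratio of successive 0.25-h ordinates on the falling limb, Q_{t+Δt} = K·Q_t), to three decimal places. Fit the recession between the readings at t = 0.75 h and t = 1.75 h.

Using the recession-limb readings at t = 0.75 h and t = 1.75 h: Q falls from 22.1 to 9.2 m³/s over 4 intervals.
K = (Q₂/Q₁)^(1/4) = (9.2/22.1)^(1/4) = 0.803.

K ≈ 0.803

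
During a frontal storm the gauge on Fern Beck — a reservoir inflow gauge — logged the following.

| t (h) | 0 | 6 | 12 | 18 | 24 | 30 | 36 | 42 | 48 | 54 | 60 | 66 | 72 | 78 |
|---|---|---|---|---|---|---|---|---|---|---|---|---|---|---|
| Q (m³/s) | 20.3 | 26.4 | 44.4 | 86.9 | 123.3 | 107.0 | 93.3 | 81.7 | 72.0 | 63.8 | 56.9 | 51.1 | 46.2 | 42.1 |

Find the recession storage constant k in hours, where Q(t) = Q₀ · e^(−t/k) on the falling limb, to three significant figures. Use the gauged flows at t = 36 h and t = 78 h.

On the falling limb, Q drops from 93.3 to 42.1 m³/s between t = 36 h and t = 78 h (Δt = 42 h).
k = −Δt / ln(Q₂/Q₁) = −42 / ln(42.1/93.3) = 52.8 h.

k ≈ 52.8 h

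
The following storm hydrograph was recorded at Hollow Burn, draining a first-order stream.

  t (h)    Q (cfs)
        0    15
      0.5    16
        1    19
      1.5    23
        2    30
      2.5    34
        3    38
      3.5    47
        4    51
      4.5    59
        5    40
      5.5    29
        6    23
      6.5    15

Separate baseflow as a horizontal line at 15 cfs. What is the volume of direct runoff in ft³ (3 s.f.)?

Direct-runoff ordinates (Q − Q_b): 0.0, 1.0, 4.0, 8.0, 15.0, 19.0, 23.0, 32.0, 36.0, 44.0, 25.0, 14.0, 8.0, 0.0 cfs.
ΣQ_DR = 229.0 cfs.
With Δt = 0.5 h = 1800 s, V = ΣQ_DR · Δt = 229.0 × 1800 = 4.12 × 10^5 ft³.

V ≈ 4.12 × 10^5 ft³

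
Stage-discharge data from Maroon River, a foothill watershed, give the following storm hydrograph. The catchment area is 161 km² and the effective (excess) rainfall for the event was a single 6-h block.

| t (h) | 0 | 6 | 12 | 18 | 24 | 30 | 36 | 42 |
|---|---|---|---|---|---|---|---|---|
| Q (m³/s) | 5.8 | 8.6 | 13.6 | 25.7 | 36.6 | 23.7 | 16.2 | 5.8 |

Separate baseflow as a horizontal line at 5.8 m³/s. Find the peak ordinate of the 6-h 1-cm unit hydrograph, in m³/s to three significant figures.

U_p ≈ 25.6 m³/s

Direct runoff: 0.0, 2.8, 7.8, 19.9, 30.8, 17.9, 10.4, 0.0 m³/s; ΣQ_DR = 89.60 m³/s, peak = 30.8 m³/s.
Runoff depth d = ΣQ_DR·Δt / A = 89.60 × 21600 / (161 km²) = 12.02 mm.
The 1-cm UH is the DRH scaled by (10 mm)/d, so U_p = 30.8 × 10/12.02 = 25.6 m³/s.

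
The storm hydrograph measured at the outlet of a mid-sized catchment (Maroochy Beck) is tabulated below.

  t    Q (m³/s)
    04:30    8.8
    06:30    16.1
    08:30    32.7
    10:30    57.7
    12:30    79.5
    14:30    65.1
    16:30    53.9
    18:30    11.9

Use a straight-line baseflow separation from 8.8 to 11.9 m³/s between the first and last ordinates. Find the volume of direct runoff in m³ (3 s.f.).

V ≈ 1.75 × 10^6 m³

Direct-runoff ordinates (Q − Q_b): 0.00, 6.86, 23.01, 47.57, 68.93, 54.09, 42.44, 0.00 m³/s.
ΣQ_DR = 242.9 m³/s.
With Δt = 2 h = 7200 s, V = ΣQ_DR · Δt = 242.9 × 7200 = 1.75 × 10^6 m³.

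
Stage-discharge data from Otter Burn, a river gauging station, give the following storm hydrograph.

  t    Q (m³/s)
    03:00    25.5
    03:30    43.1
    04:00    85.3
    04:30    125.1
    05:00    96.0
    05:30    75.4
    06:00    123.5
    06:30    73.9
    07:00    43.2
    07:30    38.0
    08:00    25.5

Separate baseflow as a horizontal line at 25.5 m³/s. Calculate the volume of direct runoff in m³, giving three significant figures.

V ≈ 8.53 × 10^5 m³

Direct-runoff ordinates (Q − Q_b): 0.0, 17.6, 59.8, 99.6, 70.5, 49.9, 98.0, 48.4, 17.7, 12.5, 0.0 m³/s.
ΣQ_DR = 474.0 m³/s.
With Δt = 0.5 h = 1800 s, V = ΣQ_DR · Δt = 474.0 × 1800 = 8.53 × 10^5 m³.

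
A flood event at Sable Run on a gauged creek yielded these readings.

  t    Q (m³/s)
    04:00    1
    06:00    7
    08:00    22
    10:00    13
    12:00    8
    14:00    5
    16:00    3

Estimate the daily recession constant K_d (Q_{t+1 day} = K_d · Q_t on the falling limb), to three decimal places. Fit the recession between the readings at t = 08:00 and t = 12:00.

K_d ≈ 0.002

Between t = 08:00 and t = 12:00 the flow falls from 22 to 8 m³/s over 2×2 h = 4 h.
Per-interval ratio K = (8/22)^(1/2) = 0.6030; K_d = K^(24/2) = 0.002.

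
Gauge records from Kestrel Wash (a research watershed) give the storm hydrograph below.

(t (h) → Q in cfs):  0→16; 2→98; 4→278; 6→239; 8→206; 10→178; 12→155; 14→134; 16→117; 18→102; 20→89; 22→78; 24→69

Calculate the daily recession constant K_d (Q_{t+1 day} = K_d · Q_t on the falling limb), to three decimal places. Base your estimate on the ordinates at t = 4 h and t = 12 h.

Between t = 4 h and t = 12 h the flow falls from 278 to 155 cfs over 4×2 h = 8 h.
Per-interval ratio K = (155/278)^(1/4) = 0.8641; K_d = K^(24/2) = 0.173.

K_d ≈ 0.173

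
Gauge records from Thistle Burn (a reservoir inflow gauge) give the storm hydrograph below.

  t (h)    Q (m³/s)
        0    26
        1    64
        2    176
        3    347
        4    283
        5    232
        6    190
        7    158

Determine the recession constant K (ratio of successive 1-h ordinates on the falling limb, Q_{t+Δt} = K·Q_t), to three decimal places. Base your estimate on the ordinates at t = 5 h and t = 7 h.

Using the recession-limb readings at t = 5 h and t = 7 h: Q falls from 232 to 158 m³/s over 2 intervals.
K = (Q₂/Q₁)^(1/2) = (158/232)^(1/2) = 0.825.

K ≈ 0.825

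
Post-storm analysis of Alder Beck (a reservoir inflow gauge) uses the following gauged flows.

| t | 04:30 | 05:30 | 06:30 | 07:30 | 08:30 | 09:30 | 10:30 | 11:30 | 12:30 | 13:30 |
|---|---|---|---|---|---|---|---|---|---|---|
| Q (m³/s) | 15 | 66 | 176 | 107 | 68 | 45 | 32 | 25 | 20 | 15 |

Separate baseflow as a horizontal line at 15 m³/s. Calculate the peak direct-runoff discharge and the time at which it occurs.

Q_p = 161.0 m³/s at t = 06:30

Subtracting baseflow gives direct-runoff ordinates: 0.0, 51.0, 161.0, 92.0, 53.0, 30.0, 17.0, 10.0, 5.0, 0.0 m³/s.
The maximum is 161.0 m³/s, occurring at the reading for t = 06:30.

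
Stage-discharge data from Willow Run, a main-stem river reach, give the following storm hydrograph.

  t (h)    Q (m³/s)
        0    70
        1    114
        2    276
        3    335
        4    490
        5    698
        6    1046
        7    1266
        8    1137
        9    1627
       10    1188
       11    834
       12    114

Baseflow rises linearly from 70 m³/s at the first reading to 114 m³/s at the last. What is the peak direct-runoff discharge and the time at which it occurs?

Q_p = 1524.00 m³/s at t = 9 h

Subtracting baseflow gives direct-runoff ordinates: 0.00, 40.33, 198.67, 254.00, 405.33, 609.67, 954.00, 1170.33, 1037.67, 1524.00, 1081.33, 723.67, 0.00 m³/s.
The maximum is 1524.00 m³/s, occurring at the reading for t = 9 h.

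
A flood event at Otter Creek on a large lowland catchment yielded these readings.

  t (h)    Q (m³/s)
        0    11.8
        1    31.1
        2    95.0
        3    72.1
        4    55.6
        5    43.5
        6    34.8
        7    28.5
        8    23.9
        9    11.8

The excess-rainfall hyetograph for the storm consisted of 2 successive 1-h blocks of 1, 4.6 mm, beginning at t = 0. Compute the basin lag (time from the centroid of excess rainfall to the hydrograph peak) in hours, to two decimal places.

t_L ≈ 0.68 h

Centroid of excess rainfall: t_c = Σ P_i·t̄_i / ΣP_i = 1.3214 h (block centres at 0.5, 1.5 h).
Hydrograph peak occurs at t = 2 h, so basin lag t_L = 2 − 1.3214 = 0.68 h.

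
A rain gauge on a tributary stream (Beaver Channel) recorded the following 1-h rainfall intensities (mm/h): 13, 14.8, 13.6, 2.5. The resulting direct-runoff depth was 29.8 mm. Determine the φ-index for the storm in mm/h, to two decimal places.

φ ≈ 3.87 mm/h

Only the 3 blocks with intensity above φ contribute runoff: 13, 14.8, 13.6 mm/h.
Σ(I−φ)·Δt = d  ⇒  (13+14.8+13.6 − 3φ)·1 = 29.8
φ = (41.40 − 29.8/1) / 3 = 3.87 mm/h.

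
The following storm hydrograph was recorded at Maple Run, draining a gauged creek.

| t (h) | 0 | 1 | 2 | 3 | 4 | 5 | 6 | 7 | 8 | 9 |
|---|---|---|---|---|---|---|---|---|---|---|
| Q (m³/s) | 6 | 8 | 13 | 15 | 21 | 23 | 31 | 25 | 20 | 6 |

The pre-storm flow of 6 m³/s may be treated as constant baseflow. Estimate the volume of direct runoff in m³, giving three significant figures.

V ≈ 3.89 × 10^5 m³

Direct-runoff ordinates (Q − Q_b): 0.0, 2.0, 7.0, 9.0, 15.0, 17.0, 25.0, 19.0, 14.0, 0.0 m³/s.
ΣQ_DR = 108.0 m³/s.
With Δt = 1 h = 3600 s, V = ΣQ_DR · Δt = 108.0 × 3600 = 3.89 × 10^5 m³.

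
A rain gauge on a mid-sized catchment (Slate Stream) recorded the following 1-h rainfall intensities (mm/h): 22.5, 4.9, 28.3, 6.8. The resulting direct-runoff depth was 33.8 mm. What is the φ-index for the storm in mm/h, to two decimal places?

Only the 2 blocks with intensity above φ contribute runoff: 22.5, 28.3 mm/h.
Σ(I−φ)·Δt = d  ⇒  (22.5+28.3 − 2φ)·1 = 33.8
φ = (50.80 − 33.8/1) / 2 = 8.50 mm/h.

φ ≈ 8.50 mm/h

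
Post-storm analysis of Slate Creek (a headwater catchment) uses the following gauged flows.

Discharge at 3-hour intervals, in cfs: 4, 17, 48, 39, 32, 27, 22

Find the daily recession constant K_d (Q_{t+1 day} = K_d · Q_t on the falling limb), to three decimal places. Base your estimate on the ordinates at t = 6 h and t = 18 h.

K_d ≈ 0.210

Between t = 6 h and t = 18 h the flow falls from 48 to 22 cfs over 4×3 h = 12 h.
Per-interval ratio K = (22/48)^(1/4) = 0.8228; K_d = K^(24/3) = 0.210.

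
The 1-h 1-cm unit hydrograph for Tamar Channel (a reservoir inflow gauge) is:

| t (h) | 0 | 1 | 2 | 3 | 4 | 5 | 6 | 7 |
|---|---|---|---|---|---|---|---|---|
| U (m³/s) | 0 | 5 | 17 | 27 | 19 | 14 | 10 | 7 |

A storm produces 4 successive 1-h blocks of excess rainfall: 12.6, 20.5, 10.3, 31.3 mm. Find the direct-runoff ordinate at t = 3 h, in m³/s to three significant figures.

Q ≈ 74.0 m³/s

By discrete convolution, Q_j = Σ (P_i / 10 mm) · U_{j−i}.
At t = 3 h (j=3): Q = (12.6/10)·27 + (20.5/10)·17 + (10.3/10)·5 + (31.3/10)·0 = 74.0 m³/s.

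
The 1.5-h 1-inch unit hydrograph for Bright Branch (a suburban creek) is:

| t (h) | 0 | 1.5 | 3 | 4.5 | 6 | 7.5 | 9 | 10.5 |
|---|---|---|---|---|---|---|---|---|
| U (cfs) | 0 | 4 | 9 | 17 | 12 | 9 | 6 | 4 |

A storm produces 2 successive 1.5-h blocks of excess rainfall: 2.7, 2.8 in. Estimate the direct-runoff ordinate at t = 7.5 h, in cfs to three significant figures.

By discrete convolution, Q_j = Σ (P_i / 1 in) · U_{j−i}.
At t = 7.5 h (j=5): Q = (2.7/1)·9 + (2.8/1)·12 = 57.9 cfs.

Q ≈ 57.9 cfs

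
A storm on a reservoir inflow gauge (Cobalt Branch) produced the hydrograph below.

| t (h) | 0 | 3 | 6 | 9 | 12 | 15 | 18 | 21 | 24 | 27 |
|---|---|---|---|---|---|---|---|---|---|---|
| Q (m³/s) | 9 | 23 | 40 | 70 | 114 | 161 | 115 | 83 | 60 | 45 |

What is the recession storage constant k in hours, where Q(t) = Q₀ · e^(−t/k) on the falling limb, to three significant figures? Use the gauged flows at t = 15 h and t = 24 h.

On the falling limb, Q drops from 161 to 60 m³/s between t = 15 h and t = 24 h (Δt = 9 h).
k = −Δt / ln(Q₂/Q₁) = −9 / ln(60/161) = 9.12 h.

k ≈ 9.12 h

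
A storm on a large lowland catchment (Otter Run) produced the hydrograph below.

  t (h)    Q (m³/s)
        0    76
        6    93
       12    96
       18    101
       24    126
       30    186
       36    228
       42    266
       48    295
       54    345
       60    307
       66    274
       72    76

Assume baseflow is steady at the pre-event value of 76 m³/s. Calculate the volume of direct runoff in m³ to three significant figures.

V ≈ 3.20 × 10^7 m³

Direct-runoff ordinates (Q − Q_b): 0.0, 17.0, 20.0, 25.0, 50.0, 110.0, 152.0, 190.0, 219.0, 269.0, 231.0, 198.0, 0.0 m³/s.
ΣQ_DR = 1481 m³/s.
With Δt = 6 h = 21600 s, V = ΣQ_DR · Δt = 1481 × 21600 = 3.20 × 10^7 m³.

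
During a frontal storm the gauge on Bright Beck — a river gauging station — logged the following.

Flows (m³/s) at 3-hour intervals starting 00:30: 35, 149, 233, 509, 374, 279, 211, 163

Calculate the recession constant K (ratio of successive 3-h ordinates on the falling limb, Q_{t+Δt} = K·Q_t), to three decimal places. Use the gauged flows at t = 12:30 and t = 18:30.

K ≈ 0.751

Using the recession-limb readings at t = 12:30 and t = 18:30: Q falls from 374 to 211 m³/s over 2 intervals.
K = (Q₂/Q₁)^(1/2) = (211/374)^(1/2) = 0.751.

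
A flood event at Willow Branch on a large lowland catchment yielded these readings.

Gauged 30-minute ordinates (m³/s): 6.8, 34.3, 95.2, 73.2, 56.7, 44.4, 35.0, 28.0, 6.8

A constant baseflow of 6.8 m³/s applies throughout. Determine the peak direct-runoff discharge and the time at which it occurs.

Subtracting baseflow gives direct-runoff ordinates: 0.0, 27.5, 88.4, 66.4, 49.9, 37.6, 28.2, 21.2, 0.0 m³/s.
The maximum is 88.4 m³/s, occurring at the reading for t = 1 h.

Q_p = 88.4 m³/s at t = 1 h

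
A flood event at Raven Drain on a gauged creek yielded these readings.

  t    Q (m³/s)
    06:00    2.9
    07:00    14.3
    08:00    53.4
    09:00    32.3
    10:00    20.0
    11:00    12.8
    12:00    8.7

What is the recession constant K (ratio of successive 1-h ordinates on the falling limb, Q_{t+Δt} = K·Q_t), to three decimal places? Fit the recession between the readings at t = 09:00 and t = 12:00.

Using the recession-limb readings at t = 09:00 and t = 12:00: Q falls from 32.3 to 8.7 m³/s over 3 intervals.
K = (Q₂/Q₁)^(1/3) = (8.7/32.3)^(1/3) = 0.646.

K ≈ 0.646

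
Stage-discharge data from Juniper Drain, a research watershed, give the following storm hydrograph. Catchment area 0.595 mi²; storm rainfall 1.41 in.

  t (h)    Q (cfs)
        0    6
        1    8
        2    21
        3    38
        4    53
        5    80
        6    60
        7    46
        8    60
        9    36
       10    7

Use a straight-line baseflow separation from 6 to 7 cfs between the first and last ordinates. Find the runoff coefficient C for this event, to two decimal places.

ΣQ_DR = 343.5 cfs; V = ΣQ_DR·Δt = 1.237 × 10^6 ft³.
Runoff depth d = V / A = 0.8946 in.
C = d / P = 0.8946 / 1.41 = 0.63.

C ≈ 0.63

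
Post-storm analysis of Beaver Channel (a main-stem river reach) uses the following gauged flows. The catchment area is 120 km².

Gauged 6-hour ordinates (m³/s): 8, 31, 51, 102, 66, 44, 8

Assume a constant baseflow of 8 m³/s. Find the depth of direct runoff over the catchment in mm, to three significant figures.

Direct runoff: 0.0, 23.0, 43.0, 94.0, 58.0, 36.0, 0.0 m³/s; ΣQ_DR = 254.0 m³/s.
V = ΣQ_DR · Δt = 254.0 × 21600 s = 5.486 × 10^6 m³.
Over A = 120 km², depth = V / A = 45.7 mm.

d ≈ 45.7 mm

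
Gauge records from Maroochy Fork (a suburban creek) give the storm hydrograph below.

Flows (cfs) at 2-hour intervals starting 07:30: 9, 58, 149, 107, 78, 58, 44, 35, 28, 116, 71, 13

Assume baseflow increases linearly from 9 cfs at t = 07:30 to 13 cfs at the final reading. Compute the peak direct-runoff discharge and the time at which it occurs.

Subtracting baseflow gives direct-runoff ordinates: 0.00, 48.64, 139.27, 96.91, 67.55, 47.18, 32.82, 23.45, 16.09, 103.73, 58.36, 0.00 cfs.
The maximum is 139.27 cfs, occurring at the reading for t = 11:30.

Q_p = 139.27 cfs at t = 11:30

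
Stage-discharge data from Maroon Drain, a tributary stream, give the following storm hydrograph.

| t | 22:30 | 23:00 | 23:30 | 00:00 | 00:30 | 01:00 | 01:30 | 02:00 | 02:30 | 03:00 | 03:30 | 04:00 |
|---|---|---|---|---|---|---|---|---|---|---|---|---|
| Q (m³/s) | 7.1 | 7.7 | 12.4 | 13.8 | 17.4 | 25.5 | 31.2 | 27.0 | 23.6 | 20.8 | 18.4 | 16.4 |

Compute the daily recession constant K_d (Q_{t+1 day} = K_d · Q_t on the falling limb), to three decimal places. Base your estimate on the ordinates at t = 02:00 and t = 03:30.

Between t = 02:00 and t = 03:30 the flow falls from 27.0 to 18.4 m³/s over 3×0.5 h = 1.5 h.
Per-interval ratio K = (18.4/27.0)^(1/3) = 0.8800; K_d = K^(24/0.5) = 0.002.

K_d ≈ 0.002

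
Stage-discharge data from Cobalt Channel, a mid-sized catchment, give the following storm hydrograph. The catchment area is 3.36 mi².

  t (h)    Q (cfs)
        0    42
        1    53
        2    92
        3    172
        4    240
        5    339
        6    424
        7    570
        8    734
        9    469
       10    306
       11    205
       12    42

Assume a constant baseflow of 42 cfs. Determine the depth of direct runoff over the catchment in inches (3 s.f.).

Direct runoff: 0.0, 11.0, 50.0, 130.0, 198.0, 297.0, 382.0, 528.0, 692.0, 427.0, 264.0, 163.0, 0.0 cfs; ΣQ_DR = 3142 cfs.
V = ΣQ_DR · Δt = 3142 × 3600 s = 1.131 × 10^7 ft³.
Over A = 3.36 mi², depth = V / A = 1.45 in.

d ≈ 1.45 in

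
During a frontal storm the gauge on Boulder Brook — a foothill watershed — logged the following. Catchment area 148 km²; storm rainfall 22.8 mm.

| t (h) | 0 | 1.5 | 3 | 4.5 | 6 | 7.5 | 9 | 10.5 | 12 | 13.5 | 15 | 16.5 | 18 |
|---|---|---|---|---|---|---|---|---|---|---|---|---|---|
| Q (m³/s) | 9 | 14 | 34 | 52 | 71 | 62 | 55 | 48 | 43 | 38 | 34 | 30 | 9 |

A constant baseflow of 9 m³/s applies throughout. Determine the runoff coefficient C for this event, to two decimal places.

C ≈ 0.61

ΣQ_DR = 382.0 m³/s; V = ΣQ_DR·Δt = 2.063 × 10^6 m³.
Runoff depth d = V / A = 13.94 mm.
C = d / P = 13.94 / 22.8 = 0.61.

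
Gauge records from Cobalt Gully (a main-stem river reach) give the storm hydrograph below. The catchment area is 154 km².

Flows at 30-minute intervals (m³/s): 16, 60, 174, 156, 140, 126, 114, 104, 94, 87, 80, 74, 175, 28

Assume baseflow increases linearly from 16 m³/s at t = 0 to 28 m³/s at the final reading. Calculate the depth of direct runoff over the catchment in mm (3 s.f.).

Direct runoff: 0.00, 43.08, 156.15, 137.23, 120.31, 105.38, 92.46, 81.54, 70.62, 62.69, 54.77, 47.85, 147.92, 0.00 m³/s; ΣQ_DR = 1120 m³/s.
V = ΣQ_DR · Δt = 1120 × 1800 s = 2.016 × 10^6 m³.
Over A = 154 km², depth = V / A = 13.1 mm.

d ≈ 13.1 mm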